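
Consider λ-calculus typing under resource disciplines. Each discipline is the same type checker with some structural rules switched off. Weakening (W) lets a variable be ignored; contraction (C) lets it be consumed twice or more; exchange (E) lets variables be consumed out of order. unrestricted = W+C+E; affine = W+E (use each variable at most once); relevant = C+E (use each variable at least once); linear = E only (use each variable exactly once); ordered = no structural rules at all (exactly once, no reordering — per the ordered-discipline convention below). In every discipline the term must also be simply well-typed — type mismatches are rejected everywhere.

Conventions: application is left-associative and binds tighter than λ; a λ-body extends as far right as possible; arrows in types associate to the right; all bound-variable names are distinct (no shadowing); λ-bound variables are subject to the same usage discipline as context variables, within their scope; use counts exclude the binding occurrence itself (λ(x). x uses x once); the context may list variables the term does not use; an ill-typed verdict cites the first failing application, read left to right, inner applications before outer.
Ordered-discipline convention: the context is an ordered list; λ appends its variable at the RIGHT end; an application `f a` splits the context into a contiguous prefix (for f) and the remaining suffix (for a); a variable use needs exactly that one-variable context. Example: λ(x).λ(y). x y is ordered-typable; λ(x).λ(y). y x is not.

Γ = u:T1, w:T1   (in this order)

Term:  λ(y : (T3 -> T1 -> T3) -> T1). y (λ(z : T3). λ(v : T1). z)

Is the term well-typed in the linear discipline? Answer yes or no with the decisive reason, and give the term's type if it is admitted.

no — u, w, v left unused
counts: u=0; w=0; y [bound]=1; z [bound]=1; v [bound]=0
use order (left to right): y, z
typing: ✓ — ((T3 -> T1 -> T3) -> T1) -> T1
across the five disciplines: ordered ✗, linear ✗, affine ✓, relevant ✗, unrestricted ✓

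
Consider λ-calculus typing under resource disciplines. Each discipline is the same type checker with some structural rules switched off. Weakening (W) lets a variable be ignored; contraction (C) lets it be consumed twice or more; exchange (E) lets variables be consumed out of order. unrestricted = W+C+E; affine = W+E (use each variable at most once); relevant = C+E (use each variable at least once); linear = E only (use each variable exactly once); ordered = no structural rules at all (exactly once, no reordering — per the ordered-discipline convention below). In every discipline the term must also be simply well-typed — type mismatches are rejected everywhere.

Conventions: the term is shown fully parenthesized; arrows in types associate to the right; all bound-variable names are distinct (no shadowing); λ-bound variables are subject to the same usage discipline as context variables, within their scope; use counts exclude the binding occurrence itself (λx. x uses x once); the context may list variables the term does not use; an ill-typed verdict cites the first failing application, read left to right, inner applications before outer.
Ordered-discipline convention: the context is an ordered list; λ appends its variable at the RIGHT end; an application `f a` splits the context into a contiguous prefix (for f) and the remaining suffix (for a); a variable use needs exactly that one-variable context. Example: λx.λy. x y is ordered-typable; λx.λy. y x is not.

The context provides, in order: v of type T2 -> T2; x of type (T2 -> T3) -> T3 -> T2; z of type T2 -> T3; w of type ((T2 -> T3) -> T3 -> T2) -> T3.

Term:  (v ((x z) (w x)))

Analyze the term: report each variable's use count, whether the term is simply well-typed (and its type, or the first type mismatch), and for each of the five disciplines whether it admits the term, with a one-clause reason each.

usage: v=1; x=2; z=1; w=1
left-to-right use order: v, x, z, w, x
typing: ✓ — T2
ordered: ✗ — uses contraction: x ×2
linear: ✗ — uses contraction: x ×2
affine: ✗ — uses contraction: x ×2
relevant: ✓ — at least one use each (v, x, z, w)
unrestricted: ✓ — well-typed at T2; no restrictions here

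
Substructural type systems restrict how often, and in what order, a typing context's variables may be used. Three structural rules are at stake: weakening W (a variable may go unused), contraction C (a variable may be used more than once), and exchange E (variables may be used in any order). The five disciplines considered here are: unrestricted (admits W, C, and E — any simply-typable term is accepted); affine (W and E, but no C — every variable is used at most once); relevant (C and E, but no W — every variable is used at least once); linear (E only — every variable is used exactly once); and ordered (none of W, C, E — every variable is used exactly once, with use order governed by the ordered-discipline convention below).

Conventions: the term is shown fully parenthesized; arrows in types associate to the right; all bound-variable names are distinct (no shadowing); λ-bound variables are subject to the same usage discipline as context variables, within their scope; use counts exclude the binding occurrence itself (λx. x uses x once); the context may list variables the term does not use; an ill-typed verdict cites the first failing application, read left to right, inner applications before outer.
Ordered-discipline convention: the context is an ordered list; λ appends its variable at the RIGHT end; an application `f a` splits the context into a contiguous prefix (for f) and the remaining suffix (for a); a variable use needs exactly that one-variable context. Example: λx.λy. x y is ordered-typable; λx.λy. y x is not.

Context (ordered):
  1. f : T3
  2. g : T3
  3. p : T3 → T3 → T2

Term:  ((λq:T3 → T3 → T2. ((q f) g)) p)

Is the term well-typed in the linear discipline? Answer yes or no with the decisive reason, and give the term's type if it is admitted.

yes — single use per variable (f, g, p, q); term : T2
counts: f: 1×, g: 1×, p: 1×, q (bound): 1×
left-to-right use order: q, f, g, p
typing: ✓ — T2
across the five disciplines: ordered ✗ · linear ✓ · affine ✓ · relevant ✓ · unrestricted ✓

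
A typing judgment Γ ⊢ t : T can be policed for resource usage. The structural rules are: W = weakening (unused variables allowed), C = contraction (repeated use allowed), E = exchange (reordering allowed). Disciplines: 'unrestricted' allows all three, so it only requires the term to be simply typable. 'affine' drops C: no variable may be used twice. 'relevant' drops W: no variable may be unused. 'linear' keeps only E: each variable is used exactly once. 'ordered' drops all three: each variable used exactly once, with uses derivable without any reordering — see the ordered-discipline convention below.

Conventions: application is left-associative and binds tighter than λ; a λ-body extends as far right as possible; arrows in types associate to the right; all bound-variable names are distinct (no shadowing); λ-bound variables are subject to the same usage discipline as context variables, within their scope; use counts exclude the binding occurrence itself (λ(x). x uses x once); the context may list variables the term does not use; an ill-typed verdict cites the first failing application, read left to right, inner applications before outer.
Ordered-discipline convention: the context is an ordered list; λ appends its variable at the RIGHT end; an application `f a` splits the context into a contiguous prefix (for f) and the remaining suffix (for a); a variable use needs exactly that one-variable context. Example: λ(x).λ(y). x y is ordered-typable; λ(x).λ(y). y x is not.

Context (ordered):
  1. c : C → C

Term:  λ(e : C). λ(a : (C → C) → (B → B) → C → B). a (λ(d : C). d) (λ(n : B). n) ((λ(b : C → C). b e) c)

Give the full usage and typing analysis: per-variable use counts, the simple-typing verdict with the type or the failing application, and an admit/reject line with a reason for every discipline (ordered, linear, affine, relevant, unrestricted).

variable uses: c ×1; e (bound) ×1; a (bound) ×1; d (bound) ×1; n (bound) ×1; b (bound) ×1
uses in reading order: a, d, n, b, e, c
typing: the term checks, with type C → ((C → C) → (B → B) → C → B) → B
ordered: ✗, needs exchange: uses follow a, d, n, b, e, c
linear: ✓, exactly-once usage across c, e, a, d, n, b
affine: ✓, at most one use each (c, e, a, d, n, b)
relevant: ✓, every one of c, e, a, d, n, b appears
unrestricted: ✓, simply typable at C → ((C → C) → (B → B) → C → B) → B; W, C, E all held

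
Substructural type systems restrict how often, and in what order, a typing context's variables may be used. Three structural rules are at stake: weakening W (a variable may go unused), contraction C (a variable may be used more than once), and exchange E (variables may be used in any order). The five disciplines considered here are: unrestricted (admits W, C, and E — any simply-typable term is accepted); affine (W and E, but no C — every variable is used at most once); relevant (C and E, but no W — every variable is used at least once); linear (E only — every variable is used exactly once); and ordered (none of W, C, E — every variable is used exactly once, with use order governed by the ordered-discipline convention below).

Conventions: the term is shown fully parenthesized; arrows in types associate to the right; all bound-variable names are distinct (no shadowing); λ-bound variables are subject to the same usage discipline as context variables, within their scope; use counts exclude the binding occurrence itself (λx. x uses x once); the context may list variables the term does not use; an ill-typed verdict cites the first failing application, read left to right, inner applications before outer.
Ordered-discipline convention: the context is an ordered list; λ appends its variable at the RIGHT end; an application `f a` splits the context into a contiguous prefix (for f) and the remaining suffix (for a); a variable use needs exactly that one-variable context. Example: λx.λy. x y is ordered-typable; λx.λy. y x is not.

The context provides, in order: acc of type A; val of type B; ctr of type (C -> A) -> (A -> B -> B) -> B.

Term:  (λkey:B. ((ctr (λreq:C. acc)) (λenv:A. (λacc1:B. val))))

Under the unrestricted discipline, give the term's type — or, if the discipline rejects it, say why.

term : B -> B
usage: acc=1; val=1; ctr=1; key (λ-bound)=0; req (λ-bound)=0; env (λ-bound)=0; acc1 (λ-bound)=0
left-to-right use order: ctr, acc, val
typing: well-typed — term : B -> B
summary: ordered ✗, linear ✗, affine ✓, relevant ✗, unrestricted ✓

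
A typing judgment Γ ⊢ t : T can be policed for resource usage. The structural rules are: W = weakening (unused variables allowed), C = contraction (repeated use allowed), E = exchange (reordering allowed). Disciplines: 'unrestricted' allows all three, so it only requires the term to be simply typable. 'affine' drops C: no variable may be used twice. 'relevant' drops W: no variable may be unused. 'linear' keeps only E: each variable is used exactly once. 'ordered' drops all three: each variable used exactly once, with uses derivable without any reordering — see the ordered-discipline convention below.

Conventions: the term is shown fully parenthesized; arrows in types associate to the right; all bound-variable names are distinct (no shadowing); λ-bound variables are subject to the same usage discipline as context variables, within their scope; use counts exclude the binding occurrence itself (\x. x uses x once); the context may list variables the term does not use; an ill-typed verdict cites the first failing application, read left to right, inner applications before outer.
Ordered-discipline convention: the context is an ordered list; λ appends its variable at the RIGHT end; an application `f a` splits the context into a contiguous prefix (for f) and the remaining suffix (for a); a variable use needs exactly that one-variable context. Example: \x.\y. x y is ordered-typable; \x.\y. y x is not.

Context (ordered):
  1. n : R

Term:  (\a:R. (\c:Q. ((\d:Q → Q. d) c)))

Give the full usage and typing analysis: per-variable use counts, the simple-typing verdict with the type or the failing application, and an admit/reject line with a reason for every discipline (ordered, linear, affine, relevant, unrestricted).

counts: n ×0, a (λ-bound) ×0, c (λ-bound) ×1, d (λ-bound) ×1
left-to-right use order: d, c
typing: ill-typed: a function awaiting Q → Q gets Q
ordered: ✗ — fails simple typing
linear: ✗ — a type mismatch blocks all five
affine: ✗ — the type mismatch rejects it
relevant: ✗ — not simply typable
unrestricted: ✗ — fails simple typing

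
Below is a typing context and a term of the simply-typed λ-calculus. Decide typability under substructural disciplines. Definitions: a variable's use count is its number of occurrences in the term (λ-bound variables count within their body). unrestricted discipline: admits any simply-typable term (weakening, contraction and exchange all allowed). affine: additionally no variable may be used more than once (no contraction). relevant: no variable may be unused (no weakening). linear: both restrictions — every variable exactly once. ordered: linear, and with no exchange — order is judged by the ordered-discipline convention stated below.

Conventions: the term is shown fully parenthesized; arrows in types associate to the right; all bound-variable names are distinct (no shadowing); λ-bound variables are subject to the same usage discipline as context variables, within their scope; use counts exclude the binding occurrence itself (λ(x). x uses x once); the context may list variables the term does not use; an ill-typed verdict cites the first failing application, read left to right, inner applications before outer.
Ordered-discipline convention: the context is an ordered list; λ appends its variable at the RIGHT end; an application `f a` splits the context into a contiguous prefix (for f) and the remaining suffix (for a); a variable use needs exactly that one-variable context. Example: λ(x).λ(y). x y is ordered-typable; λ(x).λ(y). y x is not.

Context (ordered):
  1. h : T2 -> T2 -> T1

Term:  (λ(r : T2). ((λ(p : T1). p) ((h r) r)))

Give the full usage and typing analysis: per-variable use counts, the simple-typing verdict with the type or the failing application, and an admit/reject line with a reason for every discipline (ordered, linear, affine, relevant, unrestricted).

counts: h: 1×, r [bound]: 2×, p [bound]: 1×
order of uses: p, h, r, r
typing: the term checks, with type T2 -> T1
ordered: ✗, repeated use of r ×2
linear: ✗, repeated use of r ×2
affine: ✗, repeated use of r ×2
relevant: ✓, h, r, p: all used, weakening unneeded
unrestricted: ✓, typability at T2 -> T1 is all that's needed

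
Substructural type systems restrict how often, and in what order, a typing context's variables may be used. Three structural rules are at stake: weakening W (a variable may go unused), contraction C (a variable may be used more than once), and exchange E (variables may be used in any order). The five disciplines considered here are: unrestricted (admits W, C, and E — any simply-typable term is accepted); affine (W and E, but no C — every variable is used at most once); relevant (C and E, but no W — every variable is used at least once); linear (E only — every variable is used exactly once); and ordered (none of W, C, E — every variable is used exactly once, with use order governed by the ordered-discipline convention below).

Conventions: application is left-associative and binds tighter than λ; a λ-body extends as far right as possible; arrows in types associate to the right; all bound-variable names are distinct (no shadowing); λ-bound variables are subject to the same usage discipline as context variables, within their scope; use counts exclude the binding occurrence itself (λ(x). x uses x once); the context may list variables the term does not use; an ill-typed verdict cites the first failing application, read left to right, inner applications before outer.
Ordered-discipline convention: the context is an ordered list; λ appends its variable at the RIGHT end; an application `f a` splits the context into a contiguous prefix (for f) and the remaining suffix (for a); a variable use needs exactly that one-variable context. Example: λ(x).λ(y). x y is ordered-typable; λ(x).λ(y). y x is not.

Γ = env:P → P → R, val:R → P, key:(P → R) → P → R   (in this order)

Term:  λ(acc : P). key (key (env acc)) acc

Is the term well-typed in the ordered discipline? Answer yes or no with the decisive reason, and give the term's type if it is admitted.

no — uses contraction: key ×2, acc ×2; unused: val — weakening required
use counts: env ×1; val ×0; key ×2; acc [bound] ×2
use order (left to right): key, key, env, acc, acc
typing: the term checks, with type P → R
across the five disciplines: ordered ✗ · linear ✗ · affine ✗ · relevant ✗ · unrestricted ✓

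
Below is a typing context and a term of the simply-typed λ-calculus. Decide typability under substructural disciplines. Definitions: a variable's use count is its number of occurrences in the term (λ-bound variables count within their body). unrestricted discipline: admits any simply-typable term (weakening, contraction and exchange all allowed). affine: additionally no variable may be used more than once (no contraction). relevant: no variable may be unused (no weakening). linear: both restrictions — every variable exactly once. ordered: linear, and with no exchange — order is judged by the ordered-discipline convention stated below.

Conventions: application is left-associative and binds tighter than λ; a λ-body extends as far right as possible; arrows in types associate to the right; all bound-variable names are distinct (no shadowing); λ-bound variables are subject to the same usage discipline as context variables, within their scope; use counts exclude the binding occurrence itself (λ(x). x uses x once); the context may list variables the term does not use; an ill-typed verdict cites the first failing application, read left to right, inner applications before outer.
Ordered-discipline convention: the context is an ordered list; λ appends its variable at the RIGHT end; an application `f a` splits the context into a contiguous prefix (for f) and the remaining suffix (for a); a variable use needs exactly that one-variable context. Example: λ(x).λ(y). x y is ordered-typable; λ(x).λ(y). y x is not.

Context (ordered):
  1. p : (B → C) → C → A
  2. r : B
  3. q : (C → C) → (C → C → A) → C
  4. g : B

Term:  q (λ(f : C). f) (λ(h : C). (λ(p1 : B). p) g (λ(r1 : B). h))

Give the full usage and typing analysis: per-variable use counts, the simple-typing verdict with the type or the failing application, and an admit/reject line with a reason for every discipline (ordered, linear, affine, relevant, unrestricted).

variable uses: p: 1×, r: 0×, q: 1×, g: 1×, f (λ-bound): 1×, h (λ-bound): 1×, p1 (λ-bound): 0×, r1 (λ-bound): 0×
order of uses: q, f, p, g, h
typing: well-typed — term : C
ordered ✗ (unused: r, p1, r1 — weakening required)
linear ✗ (unused: r, p1, r1 — weakening required)
affine ✓ (none of p, r, q, g, f, h, p1, r1 used more than once)
relevant ✗ (unused: r, p1, r1 — weakening required)
unrestricted ✓ (simply typable at C; W, C, E all held)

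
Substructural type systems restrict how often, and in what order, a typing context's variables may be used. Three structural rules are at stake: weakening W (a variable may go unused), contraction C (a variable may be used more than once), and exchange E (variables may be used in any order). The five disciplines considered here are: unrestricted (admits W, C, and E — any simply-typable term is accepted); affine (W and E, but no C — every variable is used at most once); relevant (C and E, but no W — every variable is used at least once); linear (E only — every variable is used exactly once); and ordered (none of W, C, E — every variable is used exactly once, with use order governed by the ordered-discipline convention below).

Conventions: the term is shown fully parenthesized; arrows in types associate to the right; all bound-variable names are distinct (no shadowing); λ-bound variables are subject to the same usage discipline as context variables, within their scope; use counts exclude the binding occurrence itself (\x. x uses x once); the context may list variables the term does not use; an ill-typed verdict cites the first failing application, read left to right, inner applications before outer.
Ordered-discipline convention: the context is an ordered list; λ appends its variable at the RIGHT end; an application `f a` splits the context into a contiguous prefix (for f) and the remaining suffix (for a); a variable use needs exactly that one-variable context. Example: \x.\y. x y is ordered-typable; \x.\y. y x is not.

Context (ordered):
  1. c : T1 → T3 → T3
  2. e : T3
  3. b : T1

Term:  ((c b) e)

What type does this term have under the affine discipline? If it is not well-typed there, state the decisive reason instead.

term : T3
use counts: c=1; e=1; b=1
order of uses: c, b, e
typing: well-typed — term : T3
summary: ordered ✗ | linear ✓ | affine ✓ | relevant ✓ | unrestricted ✓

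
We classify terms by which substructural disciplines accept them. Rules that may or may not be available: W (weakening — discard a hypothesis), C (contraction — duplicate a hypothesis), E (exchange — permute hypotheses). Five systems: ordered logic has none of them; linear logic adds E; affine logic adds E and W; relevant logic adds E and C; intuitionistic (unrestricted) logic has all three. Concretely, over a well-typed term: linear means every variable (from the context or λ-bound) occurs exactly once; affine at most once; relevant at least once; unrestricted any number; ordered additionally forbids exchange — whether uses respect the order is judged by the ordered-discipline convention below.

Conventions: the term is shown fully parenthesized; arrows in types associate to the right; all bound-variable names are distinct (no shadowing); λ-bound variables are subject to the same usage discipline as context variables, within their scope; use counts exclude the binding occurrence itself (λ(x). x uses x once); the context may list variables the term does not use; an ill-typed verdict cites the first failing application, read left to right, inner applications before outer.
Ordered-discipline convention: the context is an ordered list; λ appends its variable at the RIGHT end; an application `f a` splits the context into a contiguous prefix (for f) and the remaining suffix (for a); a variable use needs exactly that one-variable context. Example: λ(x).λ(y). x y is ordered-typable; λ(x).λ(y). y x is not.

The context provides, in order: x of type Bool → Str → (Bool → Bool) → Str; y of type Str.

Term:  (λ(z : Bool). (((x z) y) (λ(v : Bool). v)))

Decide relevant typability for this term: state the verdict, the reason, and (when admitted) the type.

yes — none of x, y, z, v goes unused; term : Bool → Str
use counts: x=1, y=1, z [bound]=1, v [bound]=1
order of uses: x, z, y, v
typing: the term checks, with type Bool → Str
all disciplines: ordered ✗, linear ✓, affine ✓, relevant ✓, unrestricted ✓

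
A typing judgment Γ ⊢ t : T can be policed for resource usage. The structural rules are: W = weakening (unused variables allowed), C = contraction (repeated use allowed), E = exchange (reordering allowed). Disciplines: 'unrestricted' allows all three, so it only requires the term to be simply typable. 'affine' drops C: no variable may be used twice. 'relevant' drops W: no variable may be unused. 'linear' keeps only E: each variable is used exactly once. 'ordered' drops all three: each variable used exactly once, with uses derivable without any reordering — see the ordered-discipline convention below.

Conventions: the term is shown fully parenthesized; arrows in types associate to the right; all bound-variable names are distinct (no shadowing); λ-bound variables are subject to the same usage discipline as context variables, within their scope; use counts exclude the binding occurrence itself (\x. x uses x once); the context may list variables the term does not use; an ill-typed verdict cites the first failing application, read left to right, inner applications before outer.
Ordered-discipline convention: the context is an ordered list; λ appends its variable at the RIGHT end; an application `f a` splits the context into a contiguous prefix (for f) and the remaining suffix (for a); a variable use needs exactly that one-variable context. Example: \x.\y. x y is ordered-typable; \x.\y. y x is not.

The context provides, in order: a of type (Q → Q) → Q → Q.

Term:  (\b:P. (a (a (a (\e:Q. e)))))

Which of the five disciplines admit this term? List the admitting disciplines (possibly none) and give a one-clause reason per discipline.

admitted by: unrestricted
usage: a: 3×; b [bound]: 0×; e [bound]: 1×
uses in reading order: a, a, a, e
typing: well-typed — term : P → Q → Q
ordered ✗ (a ×3 used more than once (contraction); b never used (weakening))
linear ✗ (a ×3 used more than once (contraction); b never used (weakening))
affine ✗ (a ×3 used more than once (contraction))
relevant ✗ (b never used (weakening))
unrestricted ✓ (well-typed at P → Q → Q; no restrictions here)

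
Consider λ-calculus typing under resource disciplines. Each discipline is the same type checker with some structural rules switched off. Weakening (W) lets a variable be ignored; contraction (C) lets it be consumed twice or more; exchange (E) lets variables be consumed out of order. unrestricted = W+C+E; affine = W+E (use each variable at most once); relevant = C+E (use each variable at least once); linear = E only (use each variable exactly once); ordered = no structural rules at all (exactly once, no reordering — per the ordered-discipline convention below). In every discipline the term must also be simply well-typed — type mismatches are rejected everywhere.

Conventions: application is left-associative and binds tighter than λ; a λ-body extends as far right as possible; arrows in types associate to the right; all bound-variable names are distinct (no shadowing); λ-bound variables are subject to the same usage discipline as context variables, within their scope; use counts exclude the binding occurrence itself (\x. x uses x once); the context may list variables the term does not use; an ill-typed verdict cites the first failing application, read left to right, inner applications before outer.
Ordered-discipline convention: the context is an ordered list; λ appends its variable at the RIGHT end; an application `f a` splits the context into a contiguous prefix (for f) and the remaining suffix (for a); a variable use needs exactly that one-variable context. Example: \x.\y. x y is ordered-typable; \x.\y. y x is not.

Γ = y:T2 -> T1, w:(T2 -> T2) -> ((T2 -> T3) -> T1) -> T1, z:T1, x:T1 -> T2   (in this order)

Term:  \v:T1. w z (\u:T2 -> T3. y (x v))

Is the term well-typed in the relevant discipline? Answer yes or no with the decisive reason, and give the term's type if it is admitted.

no — the type mismatch rejects it
counts: y: 1×; w: 1×; z: 1×; x: 1×; v (bound): 1×; u (bound): 0×
order of uses: w, z, y, x, v
typing: ill-typed: a function awaiting T2 -> T2 gets T1
all disciplines: ordered ✗; linear ✗; affine ✗; relevant ✗; unrestricted ✗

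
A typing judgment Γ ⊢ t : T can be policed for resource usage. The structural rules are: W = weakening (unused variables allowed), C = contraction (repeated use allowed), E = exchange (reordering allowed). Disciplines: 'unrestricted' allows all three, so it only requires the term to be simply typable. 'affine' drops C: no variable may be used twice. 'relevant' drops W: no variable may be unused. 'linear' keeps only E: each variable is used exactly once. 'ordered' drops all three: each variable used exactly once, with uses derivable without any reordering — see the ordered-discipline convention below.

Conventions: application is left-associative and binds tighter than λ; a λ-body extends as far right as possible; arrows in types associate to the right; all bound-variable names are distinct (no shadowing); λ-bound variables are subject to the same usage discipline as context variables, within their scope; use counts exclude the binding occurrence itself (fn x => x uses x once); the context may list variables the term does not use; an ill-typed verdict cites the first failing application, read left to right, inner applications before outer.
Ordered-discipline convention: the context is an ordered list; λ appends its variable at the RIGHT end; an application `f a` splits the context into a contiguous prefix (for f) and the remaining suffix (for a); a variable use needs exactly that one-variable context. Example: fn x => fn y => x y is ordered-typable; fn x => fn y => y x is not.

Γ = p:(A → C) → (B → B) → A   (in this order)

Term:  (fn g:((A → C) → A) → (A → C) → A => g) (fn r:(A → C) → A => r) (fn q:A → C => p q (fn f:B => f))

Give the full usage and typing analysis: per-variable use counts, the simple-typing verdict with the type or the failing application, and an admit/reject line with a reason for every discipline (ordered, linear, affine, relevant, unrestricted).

variable uses: p: 1, g (bound): 1, r (bound): 1, q (bound): 1, f (bound): 1
left-to-right use order: g, r, p, q, f
typing: well-typed — term : (A → C) → A
ordered: ✓, p, g, r, q, f: once each, no exchange needed
linear: ✓, each of p, g, r, q, f used exactly once
affine: ✓, p, g, r, q, f: no repeats, contraction unneeded
relevant: ✓, p, g, r, q, f: all used, weakening unneeded
unrestricted: ✓, simply typable at (A → C) → A; W, C, E all held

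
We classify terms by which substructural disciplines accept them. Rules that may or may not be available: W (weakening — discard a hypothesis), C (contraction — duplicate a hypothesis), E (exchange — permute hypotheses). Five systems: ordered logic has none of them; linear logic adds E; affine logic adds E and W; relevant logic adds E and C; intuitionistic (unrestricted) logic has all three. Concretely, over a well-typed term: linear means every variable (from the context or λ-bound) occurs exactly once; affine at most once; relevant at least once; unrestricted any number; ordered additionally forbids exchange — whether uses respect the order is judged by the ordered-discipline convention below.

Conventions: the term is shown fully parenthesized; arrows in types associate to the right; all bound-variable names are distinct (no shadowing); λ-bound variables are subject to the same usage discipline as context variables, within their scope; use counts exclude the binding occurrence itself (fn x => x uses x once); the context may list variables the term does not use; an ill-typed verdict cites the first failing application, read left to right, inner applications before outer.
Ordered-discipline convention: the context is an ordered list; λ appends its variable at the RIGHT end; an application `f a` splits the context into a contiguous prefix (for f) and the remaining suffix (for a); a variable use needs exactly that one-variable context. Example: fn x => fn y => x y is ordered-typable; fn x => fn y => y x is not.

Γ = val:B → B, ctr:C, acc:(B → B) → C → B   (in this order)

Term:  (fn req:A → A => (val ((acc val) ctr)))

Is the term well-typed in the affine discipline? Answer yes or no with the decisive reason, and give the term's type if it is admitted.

no — val ×2 used more than once (contraction)
counts: val ×2; ctr ×1; acc ×1; req (bound) ×0
uses in reading order: val, acc, val, ctr
typing: well-typed — term : (A → A) → B
summary: ordered ✗ | linear ✗ | affine ✗ | relevant ✗ | unrestricted ✓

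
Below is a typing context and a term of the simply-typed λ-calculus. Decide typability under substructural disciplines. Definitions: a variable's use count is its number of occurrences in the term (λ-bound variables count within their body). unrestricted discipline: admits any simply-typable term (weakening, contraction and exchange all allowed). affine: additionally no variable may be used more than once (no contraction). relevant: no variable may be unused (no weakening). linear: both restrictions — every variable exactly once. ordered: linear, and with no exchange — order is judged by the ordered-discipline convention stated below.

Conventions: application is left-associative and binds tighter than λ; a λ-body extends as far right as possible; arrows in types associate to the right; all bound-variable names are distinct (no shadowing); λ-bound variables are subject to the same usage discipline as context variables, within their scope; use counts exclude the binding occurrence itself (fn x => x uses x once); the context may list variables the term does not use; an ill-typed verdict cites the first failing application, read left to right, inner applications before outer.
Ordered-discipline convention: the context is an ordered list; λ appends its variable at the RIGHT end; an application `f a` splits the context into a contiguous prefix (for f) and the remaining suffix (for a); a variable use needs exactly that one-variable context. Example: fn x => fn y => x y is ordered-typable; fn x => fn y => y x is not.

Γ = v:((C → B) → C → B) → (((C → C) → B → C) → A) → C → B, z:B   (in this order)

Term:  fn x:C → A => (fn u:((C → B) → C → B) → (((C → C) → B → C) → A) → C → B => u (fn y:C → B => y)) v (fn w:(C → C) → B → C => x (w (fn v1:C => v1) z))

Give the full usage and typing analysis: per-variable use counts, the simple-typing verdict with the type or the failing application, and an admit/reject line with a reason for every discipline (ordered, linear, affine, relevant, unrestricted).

counts: v=1; z=1; x [bound]=1; u [bound]=1; y [bound]=1; w [bound]=1; v1 [bound]=1
uses in reading order: u, y, v, x, w, v1, z
typing: ✓ — (C → A) → C → B
ordered: ✗, use order u, y, v, x, w, v1, z needs exchange
linear: ✓, exactly-once usage across v, z, x, u, y, w, v1
affine: ✓, none of v, z, x, u, y, w, v1 used more than once
relevant: ✓, none of v, z, x, u, y, w, v1 goes unused
unrestricted: ✓, typability at (C → A) → C → B is all that's needed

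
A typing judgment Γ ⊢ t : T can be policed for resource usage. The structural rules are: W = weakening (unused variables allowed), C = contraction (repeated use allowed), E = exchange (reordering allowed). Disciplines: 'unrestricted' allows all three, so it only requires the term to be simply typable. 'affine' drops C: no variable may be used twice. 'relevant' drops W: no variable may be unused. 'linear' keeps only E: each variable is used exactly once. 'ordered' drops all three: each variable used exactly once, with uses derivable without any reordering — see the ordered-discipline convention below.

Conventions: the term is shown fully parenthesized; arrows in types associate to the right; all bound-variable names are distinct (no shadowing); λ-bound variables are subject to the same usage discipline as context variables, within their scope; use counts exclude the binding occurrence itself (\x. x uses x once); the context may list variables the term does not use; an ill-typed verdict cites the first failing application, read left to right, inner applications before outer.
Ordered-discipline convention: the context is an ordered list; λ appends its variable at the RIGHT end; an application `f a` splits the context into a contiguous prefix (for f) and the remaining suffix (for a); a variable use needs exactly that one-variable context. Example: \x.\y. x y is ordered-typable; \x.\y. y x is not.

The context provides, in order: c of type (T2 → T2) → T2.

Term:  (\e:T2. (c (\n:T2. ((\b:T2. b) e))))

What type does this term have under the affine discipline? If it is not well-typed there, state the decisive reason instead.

term : T2 → T2
use counts: c=1; e [bound]=1; n [bound]=0; b [bound]=1
uses in reading order: c, b, e
typing: the term checks, with type T2 → T2
all disciplines: ordered ✗ · linear ✗ · affine ✓ · relevant ✗ · unrestricted ✓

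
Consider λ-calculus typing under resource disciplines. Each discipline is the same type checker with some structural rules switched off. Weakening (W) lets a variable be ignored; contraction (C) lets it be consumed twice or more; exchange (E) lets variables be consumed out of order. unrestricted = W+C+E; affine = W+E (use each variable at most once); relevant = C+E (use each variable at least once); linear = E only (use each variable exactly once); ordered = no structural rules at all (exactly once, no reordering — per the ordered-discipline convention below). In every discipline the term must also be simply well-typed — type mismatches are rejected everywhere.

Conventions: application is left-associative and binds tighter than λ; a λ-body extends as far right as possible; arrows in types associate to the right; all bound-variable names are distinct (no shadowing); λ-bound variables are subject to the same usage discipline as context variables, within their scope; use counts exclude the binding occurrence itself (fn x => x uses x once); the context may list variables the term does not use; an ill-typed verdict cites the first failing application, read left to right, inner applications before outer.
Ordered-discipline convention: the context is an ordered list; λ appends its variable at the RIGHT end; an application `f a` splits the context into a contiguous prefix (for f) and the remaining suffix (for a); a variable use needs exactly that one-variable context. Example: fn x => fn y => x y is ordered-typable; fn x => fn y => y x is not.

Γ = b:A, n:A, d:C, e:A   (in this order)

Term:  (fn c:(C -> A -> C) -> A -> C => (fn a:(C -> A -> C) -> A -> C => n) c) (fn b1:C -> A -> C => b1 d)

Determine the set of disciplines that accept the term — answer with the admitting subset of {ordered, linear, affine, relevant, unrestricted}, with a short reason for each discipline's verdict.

admitted by: affine, unrestricted
use counts: b=0; n=1; d=1; e=0; c [bound]=1; a [bound]=0; b1 [bound]=1
use order (left to right): n, c, b1, d
typing: ✓ — A
ordered: ✗ — b, e, a left unused
linear: ✗ — b, e, a left unused
affine: ✓ — no duplicate uses among b, n, d, e, c, a, b1
relevant: ✗ — b, e, a left unused
unrestricted: ✓ — typability at A is all that's needed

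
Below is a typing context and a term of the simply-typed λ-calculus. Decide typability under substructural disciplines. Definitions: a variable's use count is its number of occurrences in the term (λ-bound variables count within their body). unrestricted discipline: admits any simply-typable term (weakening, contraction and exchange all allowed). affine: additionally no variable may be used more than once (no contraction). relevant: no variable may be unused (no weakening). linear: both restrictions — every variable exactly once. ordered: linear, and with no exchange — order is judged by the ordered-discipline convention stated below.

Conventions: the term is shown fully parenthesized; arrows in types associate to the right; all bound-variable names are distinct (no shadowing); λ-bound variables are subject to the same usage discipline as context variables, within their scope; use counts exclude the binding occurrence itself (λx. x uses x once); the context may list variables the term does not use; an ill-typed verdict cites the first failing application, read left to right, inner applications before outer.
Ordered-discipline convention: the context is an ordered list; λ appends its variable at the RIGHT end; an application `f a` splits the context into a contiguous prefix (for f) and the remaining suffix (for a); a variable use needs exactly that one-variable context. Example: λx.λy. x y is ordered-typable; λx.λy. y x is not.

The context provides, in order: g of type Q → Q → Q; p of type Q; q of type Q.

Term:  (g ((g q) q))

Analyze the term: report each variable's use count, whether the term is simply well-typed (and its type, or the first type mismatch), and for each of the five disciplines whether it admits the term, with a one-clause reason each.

use counts: g: 2, p: 0, q: 2
uses in reading order: g, g, q, q
typing: ✓ — Q → Q
ordered ✗ (repeated use of g ×2, q ×2; p never used (weakening))
linear ✗ (repeated use of g ×2, q ×2; p never used (weakening))
affine ✗ (repeated use of g ×2, q ×2)
relevant ✗ (p never used (weakening))
unrestricted ✓ (well-typed at Q → Q; no restrictions here)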